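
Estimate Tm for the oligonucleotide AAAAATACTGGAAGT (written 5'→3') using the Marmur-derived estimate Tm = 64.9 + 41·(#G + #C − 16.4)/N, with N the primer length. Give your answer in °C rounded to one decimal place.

Base counts: A=8, T=3, G=3, C=1; G+C = 4, N = 15.
Tm = 64.9 + 41·(4 − 16.4)/15 = 64.9 + -508.40/15 = 31.0°C.

31.0°C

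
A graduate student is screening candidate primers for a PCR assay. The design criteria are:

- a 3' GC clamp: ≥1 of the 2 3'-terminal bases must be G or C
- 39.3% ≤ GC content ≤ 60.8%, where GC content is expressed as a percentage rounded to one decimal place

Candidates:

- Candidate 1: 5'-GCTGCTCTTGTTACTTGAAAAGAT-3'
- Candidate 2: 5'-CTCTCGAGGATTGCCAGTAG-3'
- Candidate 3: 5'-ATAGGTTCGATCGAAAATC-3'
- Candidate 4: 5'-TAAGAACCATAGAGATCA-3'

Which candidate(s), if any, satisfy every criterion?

Candidate 2 only.

Candidate 1 (24 nt, A=6 T=9 G=5 C=4): 3' end AT has 0 G/C, need ≥1 ✗; GC 9/24 = 37.5%, outside 39.3–60.8% ✗ — fails.
Candidate 2 (20 nt, A=4 T=5 G=6 C=5): 3' end AG has 1 G/C ✓; GC 11/20 = 55.0% ✓ — passes.
Candidate 3 (19 nt, A=7 T=5 G=4 C=3): 3' end TC has 1 G/C ✓; GC 7/19 = 36.8%, outside 39.3–60.8% ✗ — fails.
Candidate 4 (18 nt, A=9 T=3 G=3 C=3): 3' end CA has 1 G/C ✓; GC 6/18 = 33.3%, outside 39.3–60.8% ✗ — fails.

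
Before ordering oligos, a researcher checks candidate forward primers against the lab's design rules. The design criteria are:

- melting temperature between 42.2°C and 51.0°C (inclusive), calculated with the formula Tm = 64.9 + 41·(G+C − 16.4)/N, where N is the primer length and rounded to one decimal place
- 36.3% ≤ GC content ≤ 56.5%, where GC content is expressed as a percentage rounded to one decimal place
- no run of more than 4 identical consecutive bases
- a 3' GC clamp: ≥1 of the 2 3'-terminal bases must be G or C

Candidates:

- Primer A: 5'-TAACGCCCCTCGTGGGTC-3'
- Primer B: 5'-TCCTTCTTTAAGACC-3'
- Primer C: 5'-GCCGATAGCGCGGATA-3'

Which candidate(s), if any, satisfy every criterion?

None of the candidates satisfy all criteria.

Primer A (18 nt, A=2 T=4 G=5 C=7): Tm = 64.9 + 41·(12 − 16.4)/18 = 54.9°C, outside 42.2–51.0°C ✗; GC 12/18 = 66.7%, outside 36.3–56.5% ✗; longest run = 4 ✓; 3' end TC has 1 G/C ✓ — fails.
Primer B (15 nt, A=3 T=6 G=1 C=5): Tm = 64.9 + 41·(6 − 16.4)/15 = 36.5°C, outside 42.2–51.0°C ✗; GC 6/15 = 40.0% ✓; longest run = 3 ✓; 3' end CC has 2 G/C ✓ — fails.
Primer C (16 nt, A=4 T=2 G=6 C=4): Tm = 64.9 + 41·(10 − 16.4)/16 = 48.5°C ✓; GC 10/16 = 62.5%, outside 36.3–56.5% ✗; longest run = 2 ✓; 3' end TA has 0 G/C, need ≥1 ✗ — fails.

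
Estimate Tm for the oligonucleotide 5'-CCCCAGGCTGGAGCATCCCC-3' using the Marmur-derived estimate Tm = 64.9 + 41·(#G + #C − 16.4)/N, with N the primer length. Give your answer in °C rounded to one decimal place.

62.0°C

Base counts: A=3, T=2, G=5, C=10; G+C = 15, N = 20.
Tm = 64.9 + 41·(15 − 16.4)/20 = 64.9 + -57.40/20 = 62.0°C.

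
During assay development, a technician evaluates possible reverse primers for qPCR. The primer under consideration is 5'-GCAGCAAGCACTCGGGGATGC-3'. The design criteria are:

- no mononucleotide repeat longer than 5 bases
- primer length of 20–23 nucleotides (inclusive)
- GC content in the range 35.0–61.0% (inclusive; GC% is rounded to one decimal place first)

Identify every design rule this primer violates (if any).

Base counts: A=5, T=2, G=8, C=6 (length 21).
homopolymer run: longest run = 4 ✓
length: length 21 ✓
GC content: GC 14/21 = 66.7%, outside 35.0–61.0% ✗

Fails: GC content.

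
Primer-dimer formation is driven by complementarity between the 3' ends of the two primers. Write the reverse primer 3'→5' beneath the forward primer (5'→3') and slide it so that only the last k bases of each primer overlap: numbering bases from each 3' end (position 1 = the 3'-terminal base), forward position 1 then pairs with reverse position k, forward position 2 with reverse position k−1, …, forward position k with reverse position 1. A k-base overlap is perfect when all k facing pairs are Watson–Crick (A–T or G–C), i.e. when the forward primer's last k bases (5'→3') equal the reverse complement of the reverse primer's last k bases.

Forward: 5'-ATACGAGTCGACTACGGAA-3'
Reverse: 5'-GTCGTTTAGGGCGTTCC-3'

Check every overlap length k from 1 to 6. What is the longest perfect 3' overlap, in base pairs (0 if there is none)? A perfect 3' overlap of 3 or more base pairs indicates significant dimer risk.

Last 6 bases (5'→3') — forward …ACGGAA, reverse …CGTTCC.
Reverse complement of the reverse primer's last 6 bases: GGAACG; its first k bases are the reverse complement of the reverse primer's last k bases, so a perfect k-base overlap needs the forward primer's last k bases to equal them.
Comparing (forward last k vs required): k=1: A vs G ✗; k=2: AA vs GG ✗; k=3: GAA vs GGA ✗; k=4: GGAA vs GGAA ✓; k=5: CGGAA vs GGAAC ✗; k=6: ACGGAA vs GGAACG ✗.
Only k = 4 is perfect, so the longest perfect 3' overlap is 4.

Longest perfect overlap: 4 complementary base pairs; significant dimer risk (threshold 3).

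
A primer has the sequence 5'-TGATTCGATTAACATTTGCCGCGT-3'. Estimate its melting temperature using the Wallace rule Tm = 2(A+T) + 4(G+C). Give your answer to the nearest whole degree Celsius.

Base counts: A=5, T=9, G=5, C=5 (length 24).
Tm = 2·(5+9) + 4·(5+5) = 2·14 + 4·10 = 28 + 40 = 68°C.

68°C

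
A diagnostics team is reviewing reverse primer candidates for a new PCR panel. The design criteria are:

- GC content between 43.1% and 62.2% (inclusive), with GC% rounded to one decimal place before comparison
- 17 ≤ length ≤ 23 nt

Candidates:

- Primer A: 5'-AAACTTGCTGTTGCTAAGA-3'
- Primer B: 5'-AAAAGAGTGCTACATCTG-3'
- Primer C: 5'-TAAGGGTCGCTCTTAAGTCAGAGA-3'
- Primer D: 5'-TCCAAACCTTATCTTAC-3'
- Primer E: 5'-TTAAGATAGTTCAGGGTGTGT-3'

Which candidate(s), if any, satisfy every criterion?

Primer A (19 nt, A=6 T=6 G=4 C=3): GC 7/19 = 36.8%, outside 43.1–62.2% ✗; length 19 ✓ — fails.
Primer B (18 nt, A=7 T=4 G=4 C=3): GC 7/18 = 38.9%, outside 43.1–62.2% ✗; length 18 ✓ — fails.
Primer C (24 nt, A=7 T=6 G=7 C=4): GC 11/24 = 45.8% ✓; length 24, outside 17–23 ✗ — fails.
Primer D (17 nt, A=5 T=6 G=0 C=6): GC 6/17 = 35.3%, outside 43.1–62.2% ✗; length 17 ✓ — fails.
Primer E (21 nt, A=5 T=8 G=7 C=1): GC 8/21 = 38.1%, outside 43.1–62.2% ✗; length 21 ✓ — fails.

None of the candidates satisfy all criteria.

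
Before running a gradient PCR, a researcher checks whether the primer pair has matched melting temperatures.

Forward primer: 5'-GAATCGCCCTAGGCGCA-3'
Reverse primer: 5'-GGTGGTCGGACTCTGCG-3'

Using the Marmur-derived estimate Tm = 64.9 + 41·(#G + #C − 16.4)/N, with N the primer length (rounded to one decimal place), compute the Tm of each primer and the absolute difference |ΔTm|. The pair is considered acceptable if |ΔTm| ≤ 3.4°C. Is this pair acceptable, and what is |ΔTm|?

Forward: G+C = 11, N = 17 → Tm = 64.9 + 41·(11 − 16.4)/17 = 51.9°C.
Reverse: G+C = 12, N = 17 → Tm = 64.9 + 41·(12 − 16.4)/17 = 54.3°C.
|ΔTm| = |51.9 − 54.3| = 2.4°C, ≤ 3.4°C.

|ΔTm| = 2.4°C; the pair is acceptable.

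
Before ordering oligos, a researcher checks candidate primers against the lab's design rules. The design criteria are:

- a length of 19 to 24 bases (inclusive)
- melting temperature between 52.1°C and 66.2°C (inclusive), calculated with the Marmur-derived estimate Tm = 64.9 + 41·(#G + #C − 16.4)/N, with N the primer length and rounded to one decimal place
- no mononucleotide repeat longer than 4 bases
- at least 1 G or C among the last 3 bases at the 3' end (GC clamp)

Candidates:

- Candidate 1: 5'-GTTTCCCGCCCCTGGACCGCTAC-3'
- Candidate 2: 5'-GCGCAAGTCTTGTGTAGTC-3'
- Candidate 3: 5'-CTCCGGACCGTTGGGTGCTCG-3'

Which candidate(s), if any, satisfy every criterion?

Candidate 1 and Candidate 3.

Candidate 1 (23 nt, A=2 T=5 G=5 C=11): length 23 ✓; Tm = 64.9 + 41·(16 − 16.4)/23 = 64.2°C ✓; longest run = 4 ✓; 3' end TAC has 1 G/C ✓ — passes.
Candidate 2 (19 nt, A=3 T=6 G=6 C=4): length 19 ✓; Tm = 64.9 + 41·(10 − 16.4)/19 = 51.1°C, outside 52.1–66.2°C ✗; longest run = 2 ✓; 3' end GTC has 2 G/C ✓ — fails.
Candidate 3 (21 nt, A=1 T=5 G=8 C=7): length 21 ✓; Tm = 64.9 + 41·(15 − 16.4)/21 = 62.2°C ✓; longest run = 3 ✓; 3' end TCG has 2 G/C ✓ — passes.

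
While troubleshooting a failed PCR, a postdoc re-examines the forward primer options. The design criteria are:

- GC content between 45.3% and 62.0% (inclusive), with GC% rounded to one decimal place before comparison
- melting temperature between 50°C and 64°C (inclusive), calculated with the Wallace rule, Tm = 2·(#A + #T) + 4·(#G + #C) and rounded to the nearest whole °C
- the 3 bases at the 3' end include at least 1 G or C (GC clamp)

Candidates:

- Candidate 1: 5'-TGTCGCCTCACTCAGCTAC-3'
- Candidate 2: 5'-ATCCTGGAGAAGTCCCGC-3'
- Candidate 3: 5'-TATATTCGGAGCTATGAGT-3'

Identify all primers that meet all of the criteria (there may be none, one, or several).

Candidate 1 and Candidate 2.

Candidate 1 (19 nt, A=3 T=5 G=3 C=8): GC 11/19 = 57.9% ✓; Tm = 2·8 + 4·11 = 60°C ✓; 3' end TAC has 1 G/C ✓ — passes.
Candidate 2 (18 nt, A=4 T=3 G=5 C=6): GC 11/18 = 61.1% ✓; Tm = 2·7 + 4·11 = 58°C ✓; 3' end CGC has 3 G/C ✓ — passes.
Candidate 3 (19 nt, A=5 T=7 G=5 C=2): GC 7/19 = 36.8%, outside 45.3–62.0% ✗; Tm = 2·12 + 4·7 = 52°C ✓; 3' end AGT has 1 G/C ✓ — fails.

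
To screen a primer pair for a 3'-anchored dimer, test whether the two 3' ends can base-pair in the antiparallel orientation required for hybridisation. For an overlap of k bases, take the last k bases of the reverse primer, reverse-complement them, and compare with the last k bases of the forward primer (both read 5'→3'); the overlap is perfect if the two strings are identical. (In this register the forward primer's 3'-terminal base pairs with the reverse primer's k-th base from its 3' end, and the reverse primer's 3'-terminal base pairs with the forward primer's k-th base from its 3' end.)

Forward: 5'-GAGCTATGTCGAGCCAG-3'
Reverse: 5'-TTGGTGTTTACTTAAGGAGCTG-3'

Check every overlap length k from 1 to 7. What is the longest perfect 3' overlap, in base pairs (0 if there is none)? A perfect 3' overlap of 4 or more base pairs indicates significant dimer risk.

Longest perfect overlap: 3 complementary base pairs; below the dimer-risk threshold (threshold 4).

Last 7 bases (5'→3') — forward …GAGCCAG, reverse …GGAGCTG.
Reverse complement of the reverse primer's last 7 bases: CAGCTCC; its first k bases are the reverse complement of the reverse primer's last k bases, so a perfect k-base overlap needs the forward primer's last k bases to equal them.
Comparing (forward last k vs required): k=1: G vs C ✗; k=2: AG vs CA ✗; k=3: CAG vs CAG ✓; k=4: CCAG vs CAGC ✗; k=5: GCCAG vs CAGCT ✗; k=6: AGCCAG vs CAGCTC ✗; k=7: GAGCCAG vs CAGCTCC ✗.
Only k = 3 is perfect, so the longest perfect 3' overlap is 3.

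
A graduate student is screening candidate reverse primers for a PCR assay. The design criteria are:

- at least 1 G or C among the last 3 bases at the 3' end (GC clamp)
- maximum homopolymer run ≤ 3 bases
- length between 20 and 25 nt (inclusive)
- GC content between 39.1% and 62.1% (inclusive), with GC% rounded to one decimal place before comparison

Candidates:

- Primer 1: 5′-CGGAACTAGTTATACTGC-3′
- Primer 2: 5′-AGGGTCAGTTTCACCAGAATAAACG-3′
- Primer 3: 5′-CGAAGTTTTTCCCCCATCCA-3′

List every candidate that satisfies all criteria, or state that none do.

Primer 2 only.

Primer 1 (18 nt, A=5 T=5 G=4 C=4): 3' end TGC has 2 G/C ✓; longest run = 2 ✓; length 18, outside 20–25 ✗; GC 8/18 = 44.4% ✓ — fails.
Primer 2 (25 nt, A=9 T=5 G=6 C=5): 3' end ACG has 2 G/C ✓; longest run = 3 ✓; length 25 ✓; GC 11/25 = 44.0% ✓ — passes.
Primer 3 (20 nt, A=4 T=6 G=2 C=8): 3' end CCA has 2 G/C ✓; longest run = 5, exceeds 3 ✗; length 20 ✓; GC 10/20 = 50.0% ✓ — fails.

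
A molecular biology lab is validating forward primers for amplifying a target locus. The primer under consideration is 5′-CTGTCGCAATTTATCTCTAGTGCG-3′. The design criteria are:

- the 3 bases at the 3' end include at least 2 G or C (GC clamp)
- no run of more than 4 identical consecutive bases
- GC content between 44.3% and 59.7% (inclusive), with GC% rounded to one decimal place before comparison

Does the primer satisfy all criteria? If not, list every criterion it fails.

Meets all criteria.

Base counts: A=4, T=9, G=5, C=6 (length 24).
GC clamp: 3' end GCG has 3 G/C ✓
homopolymer run: longest run = 3 ✓
GC content: GC 11/24 = 45.8% ✓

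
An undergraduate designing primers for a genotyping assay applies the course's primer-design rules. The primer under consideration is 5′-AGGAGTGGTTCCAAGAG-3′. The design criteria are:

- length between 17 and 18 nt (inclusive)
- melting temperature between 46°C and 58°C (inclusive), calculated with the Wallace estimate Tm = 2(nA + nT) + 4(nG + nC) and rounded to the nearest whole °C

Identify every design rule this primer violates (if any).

Base counts: A=5, T=3, G=7, C=2 (length 17).
length: length 17 ✓
Tm: Tm = 2·8 + 4·9 = 52°C ✓

Meets all criteria.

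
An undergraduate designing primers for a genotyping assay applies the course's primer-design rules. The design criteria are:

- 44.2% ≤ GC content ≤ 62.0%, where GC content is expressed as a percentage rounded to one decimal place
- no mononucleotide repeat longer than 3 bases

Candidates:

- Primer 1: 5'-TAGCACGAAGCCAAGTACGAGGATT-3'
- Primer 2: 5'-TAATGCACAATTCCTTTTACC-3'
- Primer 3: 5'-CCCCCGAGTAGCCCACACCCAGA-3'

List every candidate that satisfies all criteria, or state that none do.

Primer 1 (25 nt, A=9 T=4 G=7 C=5): GC 12/25 = 48.0% ✓; longest run = 2 ✓ — passes.
Primer 2 (21 nt, A=6 T=8 G=1 C=6): GC 7/21 = 33.3%, outside 44.2–62.0% ✗; longest run = 4, exceeds 3 ✗ — fails.
Primer 3 (23 nt, A=6 T=1 G=4 C=12): GC 16/23 = 69.6%, outside 44.2–62.0% ✗; longest run = 5, exceeds 3 ✗ — fails.

Primer 1 only.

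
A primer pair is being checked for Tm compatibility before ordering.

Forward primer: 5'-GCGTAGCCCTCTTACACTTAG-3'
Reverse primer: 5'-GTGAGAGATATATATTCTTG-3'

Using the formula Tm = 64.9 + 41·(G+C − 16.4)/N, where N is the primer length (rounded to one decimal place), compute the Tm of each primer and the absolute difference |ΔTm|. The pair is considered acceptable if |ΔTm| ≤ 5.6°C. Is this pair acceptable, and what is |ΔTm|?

|ΔTm| = 10.8°C; the pair is not acceptable.

Forward: G+C = 11, N = 21 → Tm = 64.9 + 41·(11 − 16.4)/21 = 54.4°C.
Reverse: G+C = 6, N = 20 → Tm = 64.9 + 41·(6 − 16.4)/20 = 43.6°C.
|ΔTm| = |54.4 − 43.6| = 10.8°C, > 5.6°C.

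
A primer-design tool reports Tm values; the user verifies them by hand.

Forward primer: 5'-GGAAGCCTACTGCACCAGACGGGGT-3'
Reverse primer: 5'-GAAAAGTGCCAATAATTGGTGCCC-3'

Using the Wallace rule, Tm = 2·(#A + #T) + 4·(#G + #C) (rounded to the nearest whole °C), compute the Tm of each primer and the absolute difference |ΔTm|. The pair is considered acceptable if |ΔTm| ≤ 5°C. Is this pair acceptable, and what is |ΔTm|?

Forward: A=6 T=3 G=9 C=7 → Tm = 2·9 + 4·16 = 82°C.
Reverse: A=8 T=5 G=6 C=5 → Tm = 2·13 + 4·11 = 70°C.
|ΔTm| = |82 − 70| = 12°C, > 5°C.

|ΔTm| = 12°C; the pair is not acceptable.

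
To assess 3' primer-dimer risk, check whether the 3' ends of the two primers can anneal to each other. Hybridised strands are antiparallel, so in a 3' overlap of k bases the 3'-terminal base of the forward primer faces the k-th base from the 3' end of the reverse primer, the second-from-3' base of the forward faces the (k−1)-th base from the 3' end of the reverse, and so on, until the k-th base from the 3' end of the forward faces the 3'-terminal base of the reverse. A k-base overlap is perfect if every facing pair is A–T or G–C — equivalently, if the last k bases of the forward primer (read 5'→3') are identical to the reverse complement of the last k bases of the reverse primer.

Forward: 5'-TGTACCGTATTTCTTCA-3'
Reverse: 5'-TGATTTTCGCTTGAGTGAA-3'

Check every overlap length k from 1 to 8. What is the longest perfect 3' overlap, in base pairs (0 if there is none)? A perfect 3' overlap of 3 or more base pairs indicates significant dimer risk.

Longest perfect overlap: 4 complementary base pairs; significant dimer risk (threshold 3).

Last 8 bases (5'→3') — forward …TTTCTTCA, reverse …TGAGTGAA.
Reverse complement of the reverse primer's last 8 bases: TTCACTCA; its first k bases are the reverse complement of the reverse primer's last k bases, so a perfect k-base overlap needs the forward primer's last k bases to equal them.
Comparing (forward last k vs required): k=1: A vs T ✗; k=2: CA vs TT ✗; k=3: TCA vs TTC ✗; k=4: TTCA vs TTCA ✓; k=5: CTTCA vs TTCAC ✗; k=6: TCTTCA vs TTCACT ✗; k=7: TTCTTCA vs TTCACTC ✗; k=8: TTTCTTCA vs TTCACTCA ✗.
Only k = 4 is perfect, so the longest perfect 3' overlap is 4.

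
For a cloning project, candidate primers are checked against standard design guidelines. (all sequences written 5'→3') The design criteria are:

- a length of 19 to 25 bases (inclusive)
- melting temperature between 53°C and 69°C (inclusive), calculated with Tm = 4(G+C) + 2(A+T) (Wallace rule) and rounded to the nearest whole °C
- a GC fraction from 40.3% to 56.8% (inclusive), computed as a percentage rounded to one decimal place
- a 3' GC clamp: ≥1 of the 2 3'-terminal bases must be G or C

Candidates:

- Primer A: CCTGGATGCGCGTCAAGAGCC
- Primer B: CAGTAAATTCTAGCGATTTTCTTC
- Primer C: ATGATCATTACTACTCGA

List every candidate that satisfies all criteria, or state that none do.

None of the candidates satisfy all criteria.

Primer A (21 nt, A=4 T=3 G=7 C=7): length 21 ✓; Tm = 2·7 + 4·14 = 70°C, outside 53–69°C ✗; GC 14/21 = 66.7%, outside 40.3–56.8% ✗; 3' end CC has 2 G/C ✓ — fails.
Primer B (24 nt, A=6 T=10 G=3 C=5): length 24 ✓; Tm = 2·16 + 4·8 = 64°C ✓; GC 8/24 = 33.3%, outside 40.3–56.8% ✗; 3' end TC has 1 G/C ✓ — fails.
Primer C (18 nt, A=6 T=6 G=2 C=4): length 18, outside 19–25 ✗; Tm = 2·12 + 4·6 = 48°C, outside 53–69°C ✗; GC 6/18 = 33.3%, outside 40.3–56.8% ✗; 3' end GA has 1 G/C ✓ — fails.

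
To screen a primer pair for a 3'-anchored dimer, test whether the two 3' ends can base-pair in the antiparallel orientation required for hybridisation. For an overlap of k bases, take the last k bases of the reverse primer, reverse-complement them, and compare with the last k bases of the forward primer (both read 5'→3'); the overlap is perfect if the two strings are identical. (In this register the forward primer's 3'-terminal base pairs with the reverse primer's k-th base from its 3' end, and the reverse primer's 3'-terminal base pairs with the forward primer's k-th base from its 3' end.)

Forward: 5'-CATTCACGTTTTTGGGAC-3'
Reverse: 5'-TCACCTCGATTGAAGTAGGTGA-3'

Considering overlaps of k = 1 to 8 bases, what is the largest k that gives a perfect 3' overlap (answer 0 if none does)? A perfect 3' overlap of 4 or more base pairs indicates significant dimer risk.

Longest perfect overlap: 0 complementary base pairs; below the dimer-risk threshold (threshold 4).

Last 8 bases (5'→3') — forward …TTTGGGAC, reverse …GTAGGTGA.
Reverse complement of the reverse primer's last 8 bases: TCACCTAC; its first k bases are the reverse complement of the reverse primer's last k bases, so a perfect k-base overlap needs the forward primer's last k bases to equal them.
Comparing (forward last k vs required): k=1: C vs T ✗; k=2: AC vs TC ✗; k=3: GAC vs TCA ✗; k=4: GGAC vs TCAC ✗; k=5: GGGAC vs TCACC ✗; k=6: TGGGAC vs TCACCT ✗; k=7: TTGGGAC vs TCACCTA ✗; k=8: TTTGGGAC vs TCACCTAC ✗.
No overlap length from 1 to 8 is perfect, so the longest perfect 3' overlap is 0.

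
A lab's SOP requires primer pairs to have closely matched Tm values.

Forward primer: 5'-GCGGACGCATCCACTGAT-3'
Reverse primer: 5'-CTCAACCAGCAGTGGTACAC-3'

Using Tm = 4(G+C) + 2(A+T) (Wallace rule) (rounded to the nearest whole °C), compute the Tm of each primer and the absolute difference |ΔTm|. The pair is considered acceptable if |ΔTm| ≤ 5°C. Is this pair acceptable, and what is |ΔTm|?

Forward: A=4 T=3 G=5 C=6 → Tm = 2·7 + 4·11 = 58°C.
Reverse: A=6 T=3 G=4 C=7 → Tm = 2·9 + 4·11 = 62°C.
|ΔTm| = |58 − 62| = 4°C, ≤ 5°C.

|ΔTm| = 4°C; the pair is acceptable.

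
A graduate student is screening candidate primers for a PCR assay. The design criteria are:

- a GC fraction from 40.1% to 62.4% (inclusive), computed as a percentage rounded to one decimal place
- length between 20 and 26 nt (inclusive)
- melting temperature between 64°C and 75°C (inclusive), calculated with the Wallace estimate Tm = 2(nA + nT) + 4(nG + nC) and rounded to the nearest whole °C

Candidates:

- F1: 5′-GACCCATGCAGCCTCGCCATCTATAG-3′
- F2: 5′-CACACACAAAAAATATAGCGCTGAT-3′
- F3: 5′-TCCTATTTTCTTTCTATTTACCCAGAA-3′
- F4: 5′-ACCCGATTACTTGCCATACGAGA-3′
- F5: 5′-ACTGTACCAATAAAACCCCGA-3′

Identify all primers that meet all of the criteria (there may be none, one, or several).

F4 only.

F1 (26 nt, A=6 T=5 G=5 C=10): GC 15/26 = 57.7% ✓; length 26 ✓; Tm = 2·11 + 4·15 = 82°C, outside 64–75°C ✗ — fails.
F2 (25 nt, A=12 T=4 G=3 C=6): GC 9/25 = 36.0%, outside 40.1–62.4% ✗; length 25 ✓; Tm = 2·16 + 4·9 = 68°C ✓ — fails.
F3 (27 nt, A=6 T=13 G=1 C=7): GC 8/27 = 29.6%, outside 40.1–62.4% ✗; length 27, outside 20–26 ✗; Tm = 2·19 + 4·8 = 70°C ✓ — fails.
F4 (23 nt, A=7 T=5 G=4 C=7): GC 11/23 = 47.8% ✓; length 23 ✓; Tm = 2·12 + 4·11 = 68°C ✓ — passes.
F5 (21 nt, A=9 T=3 G=2 C=7): GC 9/21 = 42.9% ✓; length 21 ✓; Tm = 2·12 + 4·9 = 60°C, outside 64–75°C ✗ — fails.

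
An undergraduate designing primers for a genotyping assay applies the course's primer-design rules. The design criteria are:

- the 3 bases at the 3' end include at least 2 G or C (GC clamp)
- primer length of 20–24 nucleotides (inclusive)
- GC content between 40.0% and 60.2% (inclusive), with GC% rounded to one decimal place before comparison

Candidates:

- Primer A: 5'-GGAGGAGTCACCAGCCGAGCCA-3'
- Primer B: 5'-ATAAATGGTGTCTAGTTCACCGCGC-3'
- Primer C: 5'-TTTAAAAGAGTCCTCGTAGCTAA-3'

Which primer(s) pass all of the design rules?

Primer A (22 nt, A=6 T=1 G=8 C=7): 3' end CCA has 2 G/C ✓; length 22 ✓; GC 15/22 = 68.2%, outside 40.0–60.2% ✗ — fails.
Primer B (25 nt, A=6 T=7 G=6 C=6): 3' end CGC has 3 G/C ✓; length 25, outside 20–24 ✗; GC 12/25 = 48.0% ✓ — fails.
Primer C (23 nt, A=8 T=7 G=4 C=4): 3' end TAA has 0 G/C, need ≥2 ✗; length 23 ✓; GC 8/23 = 34.8%, outside 40.0–60.2% ✗ — fails.

None of the candidates satisfy all criteria.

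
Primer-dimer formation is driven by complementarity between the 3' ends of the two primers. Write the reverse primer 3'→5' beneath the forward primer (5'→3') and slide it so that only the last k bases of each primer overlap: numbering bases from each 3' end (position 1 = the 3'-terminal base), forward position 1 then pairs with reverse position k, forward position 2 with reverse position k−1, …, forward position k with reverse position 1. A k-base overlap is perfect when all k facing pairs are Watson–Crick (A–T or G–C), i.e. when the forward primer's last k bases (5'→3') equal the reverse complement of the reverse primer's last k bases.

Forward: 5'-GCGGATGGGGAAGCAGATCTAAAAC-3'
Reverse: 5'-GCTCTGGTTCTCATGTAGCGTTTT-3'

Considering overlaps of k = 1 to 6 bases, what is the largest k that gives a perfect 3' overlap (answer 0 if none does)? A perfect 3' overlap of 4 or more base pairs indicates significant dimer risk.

Last 6 bases (5'→3') — forward …TAAAAC, reverse …CGTTTT.
Reverse complement of the reverse primer's last 6 bases: AAAACG; its first k bases are the reverse complement of the reverse primer's last k bases, so a perfect k-base overlap needs the forward primer's last k bases to equal them.
Comparing (forward last k vs required): k=1: C vs A ✗; k=2: AC vs AA ✗; k=3: AAC vs AAA ✗; k=4: AAAC vs AAAA ✗; k=5: AAAAC vs AAAAC ✓; k=6: TAAAAC vs AAAACG ✗.
Only k = 5 is perfect, so the longest perfect 3' overlap is 5.

Longest perfect overlap: 5 complementary base pairs; significant dimer risk (threshold 4).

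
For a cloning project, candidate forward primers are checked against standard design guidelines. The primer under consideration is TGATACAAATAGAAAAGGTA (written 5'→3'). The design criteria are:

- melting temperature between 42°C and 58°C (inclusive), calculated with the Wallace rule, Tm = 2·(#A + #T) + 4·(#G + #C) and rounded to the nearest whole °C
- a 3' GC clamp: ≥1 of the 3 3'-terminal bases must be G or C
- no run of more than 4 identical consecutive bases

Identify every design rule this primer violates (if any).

Base counts: A=11, T=4, G=4, C=1 (length 20).
Tm: Tm = 2·15 + 4·5 = 50°C ✓
GC clamp: 3' end GTA has 1 G/C ✓
homopolymer run: longest run = 4 ✓

Meets all criteria.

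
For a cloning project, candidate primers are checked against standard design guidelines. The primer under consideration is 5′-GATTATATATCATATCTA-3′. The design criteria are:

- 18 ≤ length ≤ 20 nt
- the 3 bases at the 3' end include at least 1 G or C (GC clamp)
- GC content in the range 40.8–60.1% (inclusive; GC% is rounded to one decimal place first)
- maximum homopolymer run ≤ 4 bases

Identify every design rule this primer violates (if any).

Base counts: A=7, T=8, G=1, C=2 (length 18).
length: length 18 ✓
GC clamp: 3' end CTA has 1 G/C ✓
GC content: GC 3/18 = 16.7%, outside 40.8–60.1% ✗
homopolymer run: longest run = 2 ✓

Fails: GC content.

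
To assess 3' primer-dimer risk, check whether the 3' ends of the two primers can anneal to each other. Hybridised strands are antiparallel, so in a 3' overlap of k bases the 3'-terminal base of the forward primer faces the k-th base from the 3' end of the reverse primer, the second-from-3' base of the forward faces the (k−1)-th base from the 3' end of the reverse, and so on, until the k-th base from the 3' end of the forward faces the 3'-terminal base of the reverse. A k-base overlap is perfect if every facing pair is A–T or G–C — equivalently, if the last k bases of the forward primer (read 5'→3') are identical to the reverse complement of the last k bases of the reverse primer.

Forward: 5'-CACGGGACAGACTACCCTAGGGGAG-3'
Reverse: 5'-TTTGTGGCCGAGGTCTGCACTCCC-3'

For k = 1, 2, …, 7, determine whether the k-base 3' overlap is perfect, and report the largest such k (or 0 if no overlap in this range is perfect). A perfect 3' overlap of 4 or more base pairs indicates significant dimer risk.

Last 7 bases (5'→3') — forward …AGGGGAG, reverse …CACTCCC.
Reverse complement of the reverse primer's last 7 bases: GGGAGTG; its first k bases are the reverse complement of the reverse primer's last k bases, so a perfect k-base overlap needs the forward primer's last k bases to equal them.
Comparing (forward last k vs required): k=1: G vs G ✓; k=2: AG vs GG ✗; k=3: GAG vs GGG ✗; k=4: GGAG vs GGGA ✗; k=5: GGGAG vs GGGAG ✓; k=6: GGGGAG vs GGGAGT ✗; k=7: AGGGGAG vs GGGAGTG ✗.
Perfect overlaps at k = 1, 5; the largest is 5.

Longest perfect overlap: 5 complementary base pairs; significant dimer risk (threshold 4).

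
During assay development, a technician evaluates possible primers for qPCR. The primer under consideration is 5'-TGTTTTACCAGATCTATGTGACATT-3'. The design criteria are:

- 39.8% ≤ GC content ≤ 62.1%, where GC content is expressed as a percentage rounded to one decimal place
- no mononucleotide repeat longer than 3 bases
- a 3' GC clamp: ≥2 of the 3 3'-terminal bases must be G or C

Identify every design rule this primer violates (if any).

Fails: GC content, homopolymer run, GC clamp.

Base counts: A=6, T=11, G=4, C=4 (length 25).
GC content: GC 8/25 = 32.0%, outside 39.8–62.1% ✗
homopolymer run: longest run = 4, exceeds 3 ✗
GC clamp: 3' end ATT has 0 G/C, need ≥2 ✗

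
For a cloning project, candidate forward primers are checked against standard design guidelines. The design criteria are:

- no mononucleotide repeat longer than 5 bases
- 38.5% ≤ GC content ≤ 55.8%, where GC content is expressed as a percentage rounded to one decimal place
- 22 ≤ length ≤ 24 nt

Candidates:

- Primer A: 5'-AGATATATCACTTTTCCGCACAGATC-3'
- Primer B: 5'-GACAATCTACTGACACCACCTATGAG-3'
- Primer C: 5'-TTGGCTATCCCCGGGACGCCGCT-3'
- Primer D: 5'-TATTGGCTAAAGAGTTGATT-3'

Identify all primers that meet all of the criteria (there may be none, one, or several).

None of the candidates satisfy all criteria.

Primer A (26 nt, A=8 T=8 G=3 C=7): longest run = 4 ✓; GC 10/26 = 38.5% ✓; length 26, outside 22–24 ✗ — fails.
Primer B (26 nt, A=9 T=5 G=4 C=8): longest run = 2 ✓; GC 12/26 = 46.2% ✓; length 26, outside 22–24 ✗ — fails.
Primer C (23 nt, A=2 T=5 G=7 C=9): longest run = 4 ✓; GC 16/23 = 69.6%, outside 38.5–55.8% ✗; length 23 ✓ — fails.
Primer D (20 nt, A=6 T=8 G=5 C=1): longest run = 3 ✓; GC 6/20 = 30.0%, outside 38.5–55.8% ✗; length 20, outside 22–24 ✗ — fails.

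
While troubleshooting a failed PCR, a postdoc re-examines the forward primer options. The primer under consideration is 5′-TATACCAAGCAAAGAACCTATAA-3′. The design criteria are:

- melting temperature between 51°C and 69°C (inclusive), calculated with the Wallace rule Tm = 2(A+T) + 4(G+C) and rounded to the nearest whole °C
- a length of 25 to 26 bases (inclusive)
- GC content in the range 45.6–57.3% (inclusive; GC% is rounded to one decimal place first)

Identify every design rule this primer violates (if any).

Fails: length, GC content.

Base counts: A=12, T=4, G=2, C=5 (length 23).
Tm: Tm = 2·16 + 4·7 = 60°C ✓
length: length 23, outside 25–26 ✗
GC content: GC 7/23 = 30.4%, outside 45.6–57.3% ✗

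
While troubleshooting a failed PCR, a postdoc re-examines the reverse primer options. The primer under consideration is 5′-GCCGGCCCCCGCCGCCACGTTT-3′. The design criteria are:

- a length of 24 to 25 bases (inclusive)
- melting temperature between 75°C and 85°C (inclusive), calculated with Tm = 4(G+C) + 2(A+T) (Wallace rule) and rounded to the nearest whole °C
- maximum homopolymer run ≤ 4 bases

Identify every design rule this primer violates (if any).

Base counts: A=1, T=3, G=6, C=12 (length 22).
length: length 22, outside 24–25 ✗
Tm: Tm = 2·4 + 4·18 = 80°C ✓
homopolymer run: longest run = 5, exceeds 4 ✗

Fails: length, homopolymer run.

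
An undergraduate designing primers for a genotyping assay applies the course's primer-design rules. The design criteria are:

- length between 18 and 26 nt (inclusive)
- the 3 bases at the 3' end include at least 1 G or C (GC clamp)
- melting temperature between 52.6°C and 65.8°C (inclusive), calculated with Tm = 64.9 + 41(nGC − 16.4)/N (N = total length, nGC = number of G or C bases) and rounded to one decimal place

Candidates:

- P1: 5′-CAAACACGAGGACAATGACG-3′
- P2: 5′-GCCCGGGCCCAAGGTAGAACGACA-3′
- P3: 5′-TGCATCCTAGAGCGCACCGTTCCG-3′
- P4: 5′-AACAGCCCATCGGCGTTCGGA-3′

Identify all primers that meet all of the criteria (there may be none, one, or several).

P2, P3 and P4.

P1 (20 nt, A=9 T=1 G=5 C=5): length 20 ✓; 3' end ACG has 2 G/C ✓; Tm = 64.9 + 41·(10 − 16.4)/20 = 51.8°C, outside 52.6–65.8°C ✗ — fails.
P2 (24 nt, A=7 T=1 G=8 C=8): length 24 ✓; 3' end ACA has 1 G/C ✓; Tm = 64.9 + 41·(16 − 16.4)/24 = 64.2°C ✓ — passes.
P3 (24 nt, A=4 T=5 G=6 C=9): length 24 ✓; 3' end CCG has 3 G/C ✓; Tm = 64.9 + 41·(15 − 16.4)/24 = 62.5°C ✓ — passes.
P4 (21 nt, A=5 T=3 G=6 C=7): length 21 ✓; 3' end GGA has 2 G/C ✓; Tm = 64.9 + 41·(13 − 16.4)/21 = 58.3°C ✓ — passes.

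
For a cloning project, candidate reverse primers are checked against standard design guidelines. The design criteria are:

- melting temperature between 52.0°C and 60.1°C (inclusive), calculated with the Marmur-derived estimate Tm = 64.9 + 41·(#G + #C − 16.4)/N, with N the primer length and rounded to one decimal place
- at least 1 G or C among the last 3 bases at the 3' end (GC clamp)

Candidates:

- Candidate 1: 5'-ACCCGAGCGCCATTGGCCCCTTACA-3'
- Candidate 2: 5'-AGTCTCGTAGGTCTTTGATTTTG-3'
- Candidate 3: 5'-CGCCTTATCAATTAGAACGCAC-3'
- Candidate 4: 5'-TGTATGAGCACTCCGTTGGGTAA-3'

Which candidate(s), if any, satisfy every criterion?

Candidate 1 (25 nt, A=5 T=4 G=5 C=11): Tm = 64.9 + 41·(16 − 16.4)/25 = 64.2°C, outside 52.0–60.1°C ✗; 3' end ACA has 1 G/C ✓ — fails.
Candidate 2 (23 nt, A=3 T=11 G=6 C=3): Tm = 64.9 + 41·(9 − 16.4)/23 = 51.7°C, outside 52.0–60.1°C ✗; 3' end TTG has 1 G/C ✓ — fails.
Candidate 3 (22 nt, A=7 T=5 G=3 C=7): Tm = 64.9 + 41·(10 − 16.4)/22 = 53.0°C ✓; 3' end CAC has 2 G/C ✓ — passes.
Candidate 4 (23 nt, A=5 T=7 G=7 C=4): Tm = 64.9 + 41·(11 − 16.4)/23 = 55.3°C ✓; 3' end TAA has 0 G/C, need ≥1 ✗ — fails.

Candidate 3 only.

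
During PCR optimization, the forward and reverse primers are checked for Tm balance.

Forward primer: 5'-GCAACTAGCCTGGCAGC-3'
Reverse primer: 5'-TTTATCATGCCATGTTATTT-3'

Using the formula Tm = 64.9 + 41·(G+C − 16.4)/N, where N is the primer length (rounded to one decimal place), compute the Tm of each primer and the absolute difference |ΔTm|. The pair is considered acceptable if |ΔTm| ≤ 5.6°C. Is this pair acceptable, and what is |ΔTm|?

|ΔTm| = 10.4°C; the pair is not acceptable.

Forward: G+C = 11, N = 17 → Tm = 64.9 + 41·(11 − 16.4)/17 = 51.9°C.
Reverse: G+C = 5, N = 20 → Tm = 64.9 + 41·(5 − 16.4)/20 = 41.5°C.
|ΔTm| = |51.9 − 41.5| = 10.4°C, > 5.6°C.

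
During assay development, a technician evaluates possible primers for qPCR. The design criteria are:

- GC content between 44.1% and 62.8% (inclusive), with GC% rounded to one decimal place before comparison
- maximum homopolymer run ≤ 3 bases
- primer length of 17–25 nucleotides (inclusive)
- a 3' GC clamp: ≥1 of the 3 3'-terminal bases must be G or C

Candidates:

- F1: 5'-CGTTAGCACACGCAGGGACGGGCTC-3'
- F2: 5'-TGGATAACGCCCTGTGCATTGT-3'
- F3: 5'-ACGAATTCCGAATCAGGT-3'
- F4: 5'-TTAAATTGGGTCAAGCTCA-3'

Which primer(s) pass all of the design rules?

F2 and F3.

F1 (25 nt, A=5 T=3 G=9 C=8): GC 17/25 = 68.0%, outside 44.1–62.8% ✗; longest run = 3 ✓; length 25 ✓; 3' end CTC has 2 G/C ✓ — fails.
F2 (22 nt, A=4 T=7 G=6 C=5): GC 11/22 = 50.0% ✓; longest run = 3 ✓; length 22 ✓; 3' end TGT has 1 G/C ✓ — passes.
F3 (18 nt, A=6 T=4 G=4 C=4): GC 8/18 = 44.4% ✓; longest run = 2 ✓; length 18 ✓; 3' end GGT has 2 G/C ✓ — passes.
F4 (19 nt, A=6 T=6 G=4 C=3): GC 7/19 = 36.8%, outside 44.1–62.8% ✗; longest run = 3 ✓; length 19 ✓; 3' end TCA has 1 G/C ✓ — fails.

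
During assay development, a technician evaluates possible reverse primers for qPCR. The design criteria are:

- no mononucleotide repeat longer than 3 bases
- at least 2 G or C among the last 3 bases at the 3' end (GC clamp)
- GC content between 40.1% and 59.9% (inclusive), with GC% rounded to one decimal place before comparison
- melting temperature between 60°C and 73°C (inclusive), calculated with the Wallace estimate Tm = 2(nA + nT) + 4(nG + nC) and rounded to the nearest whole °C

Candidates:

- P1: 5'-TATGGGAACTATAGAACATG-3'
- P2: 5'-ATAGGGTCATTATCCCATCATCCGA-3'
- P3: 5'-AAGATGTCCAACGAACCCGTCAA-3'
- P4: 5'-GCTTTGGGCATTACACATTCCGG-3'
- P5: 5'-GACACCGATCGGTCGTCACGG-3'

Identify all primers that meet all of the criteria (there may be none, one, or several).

P2 and P4.

P1 (20 nt, A=8 T=5 G=5 C=2): longest run = 3 ✓; 3' end ATG has 1 G/C, need ≥2 ✗; GC 7/20 = 35.0%, outside 40.1–59.9% ✗; Tm = 2·13 + 4·7 = 54°C, outside 60–73°C ✗ — fails.
P2 (25 nt, A=7 T=7 G=4 C=7): longest run = 3 ✓; 3' end CGA has 2 G/C ✓; GC 11/25 = 44.0% ✓; Tm = 2·14 + 4·11 = 72°C ✓ — passes.
P3 (23 nt, A=9 T=3 G=4 C=7): longest run = 3 ✓; 3' end CAA has 1 G/C, need ≥2 ✗; GC 11/23 = 47.8% ✓; Tm = 2·12 + 4·11 = 68°C ✓ — fails.
P4 (23 nt, A=4 T=7 G=6 C=6): longest run = 3 ✓; 3' end CGG has 3 G/C ✓; GC 12/23 = 52.2% ✓; Tm = 2·11 + 4·12 = 70°C ✓ — passes.
P5 (21 nt, A=4 T=3 G=7 C=7): longest run = 2 ✓; 3' end CGG has 3 G/C ✓; GC 14/21 = 66.7%, outside 40.1–59.9% ✗; Tm = 2·7 + 4·14 = 70°C ✓ — fails.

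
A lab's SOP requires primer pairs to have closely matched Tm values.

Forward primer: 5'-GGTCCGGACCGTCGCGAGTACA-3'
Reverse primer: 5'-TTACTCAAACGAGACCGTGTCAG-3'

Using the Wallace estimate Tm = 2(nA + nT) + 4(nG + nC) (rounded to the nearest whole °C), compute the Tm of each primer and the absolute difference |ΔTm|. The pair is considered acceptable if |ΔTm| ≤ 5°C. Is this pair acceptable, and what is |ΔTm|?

Forward: A=4 T=3 G=8 C=7 → Tm = 2·7 + 4·15 = 74°C.
Reverse: A=7 T=5 G=5 C=6 → Tm = 2·12 + 4·11 = 68°C.
|ΔTm| = |74 − 68| = 6°C, > 5°C.

|ΔTm| = 6°C; the pair is not acceptable.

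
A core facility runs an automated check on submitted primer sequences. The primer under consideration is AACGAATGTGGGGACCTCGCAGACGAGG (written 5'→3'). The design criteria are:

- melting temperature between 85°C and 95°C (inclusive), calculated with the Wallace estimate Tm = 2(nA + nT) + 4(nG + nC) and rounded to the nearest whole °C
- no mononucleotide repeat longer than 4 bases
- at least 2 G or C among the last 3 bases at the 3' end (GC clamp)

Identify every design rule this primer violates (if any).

Meets all criteria.

Base counts: A=8, T=3, G=11, C=6 (length 28).
Tm: Tm = 2·11 + 4·17 = 90°C ✓
homopolymer run: longest run = 4 ✓
GC clamp: 3' end AGG has 2 G/C ✓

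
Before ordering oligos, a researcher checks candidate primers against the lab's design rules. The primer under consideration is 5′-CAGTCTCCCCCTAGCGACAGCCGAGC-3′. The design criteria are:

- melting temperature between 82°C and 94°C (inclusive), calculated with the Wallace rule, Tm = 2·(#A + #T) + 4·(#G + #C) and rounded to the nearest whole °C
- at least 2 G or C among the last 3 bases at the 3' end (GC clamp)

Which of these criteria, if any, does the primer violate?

Base counts: A=5, T=3, G=6, C=12 (length 26).
Tm: Tm = 2·8 + 4·18 = 88°C ✓
GC clamp: 3' end AGC has 2 G/C ✓

Meets all criteria.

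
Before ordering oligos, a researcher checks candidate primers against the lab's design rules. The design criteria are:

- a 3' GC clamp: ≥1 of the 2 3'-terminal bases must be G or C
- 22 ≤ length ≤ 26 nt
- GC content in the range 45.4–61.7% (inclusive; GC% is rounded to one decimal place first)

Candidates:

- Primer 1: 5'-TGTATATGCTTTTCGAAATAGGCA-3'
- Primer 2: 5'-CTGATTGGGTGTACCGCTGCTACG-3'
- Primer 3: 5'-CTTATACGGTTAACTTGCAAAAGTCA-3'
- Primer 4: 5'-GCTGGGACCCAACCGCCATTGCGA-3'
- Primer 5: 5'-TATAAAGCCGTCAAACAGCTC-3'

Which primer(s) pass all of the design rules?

Primer 2 only.

Primer 1 (24 nt, A=7 T=9 G=5 C=3): 3' end CA has 1 G/C ✓; length 24 ✓; GC 8/24 = 33.3%, outside 45.4–61.7% ✗ — fails.
Primer 2 (24 nt, A=3 T=7 G=8 C=6): 3' end CG has 2 G/C ✓; length 24 ✓; GC 14/24 = 58.3% ✓ — passes.
Primer 3 (26 nt, A=9 T=8 G=4 C=5): 3' end CA has 1 G/C ✓; length 26 ✓; GC 9/26 = 34.6%, outside 45.4–61.7% ✗ — fails.
Primer 4 (24 nt, A=5 T=3 G=7 C=9): 3' end GA has 1 G/C ✓; length 24 ✓; GC 16/24 = 66.7%, outside 45.4–61.7% ✗ — fails.
Primer 5 (21 nt, A=8 T=4 G=3 C=6): 3' end TC has 1 G/C ✓; length 21, outside 22–26 ✗; GC 9/21 = 42.9%, outside 45.4–61.7% ✗ — fails.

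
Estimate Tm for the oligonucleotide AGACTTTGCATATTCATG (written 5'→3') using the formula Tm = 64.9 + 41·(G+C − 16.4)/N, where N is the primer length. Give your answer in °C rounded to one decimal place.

41.2°C

Base counts: A=5, T=7, G=3, C=3; G+C = 6, N = 18.
Tm = 64.9 + 41·(6 − 16.4)/18 = 64.9 + -426.40/18 = 41.2°C.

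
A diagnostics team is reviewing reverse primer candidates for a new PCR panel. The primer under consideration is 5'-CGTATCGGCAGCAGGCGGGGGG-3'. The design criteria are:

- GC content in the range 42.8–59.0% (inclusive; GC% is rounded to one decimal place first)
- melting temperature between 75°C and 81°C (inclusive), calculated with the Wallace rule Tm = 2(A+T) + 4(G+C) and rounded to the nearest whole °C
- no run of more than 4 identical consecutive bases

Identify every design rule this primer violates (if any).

Base counts: A=3, T=2, G=12, C=5 (length 22).
GC content: GC 17/22 = 77.3%, outside 42.8–59.0% ✗
Tm: Tm = 2·5 + 4·17 = 78°C ✓
homopolymer run: longest run = 6, exceeds 4 ✗

Fails: GC content, homopolymer run.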